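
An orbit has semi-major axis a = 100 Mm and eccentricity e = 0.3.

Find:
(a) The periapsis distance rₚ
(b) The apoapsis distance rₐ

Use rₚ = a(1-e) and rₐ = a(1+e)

Convert to SI: a = 100 Mm = 1e+08 m.
(a) rₚ = a(1 − e) = 1e+08 · (1 − 0.3) = 1e+08 · 0.7 ≈ 7e+07 m = 70 Mm.
(b) rₐ = a(1 + e) = 1e+08 · (1 + 0.3) = 1e+08 · 1.3 ≈ 1.3e+08 m = 130 Mm.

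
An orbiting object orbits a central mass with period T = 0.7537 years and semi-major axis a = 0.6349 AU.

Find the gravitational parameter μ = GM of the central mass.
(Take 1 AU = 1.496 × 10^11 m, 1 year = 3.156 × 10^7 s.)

Convert to SI: T = 0.7537 years = 2.37868e+07 s; a = 0.6349 AU = 9.4981e+10 m.
GM = 4π² · a³ / T².
GM = 4π² · (9.4981e+10)³ / (2.37868e+07)² m³/s² ≈ 5.979e+19 m³/s² = 5.979 × 10^19 m³/s².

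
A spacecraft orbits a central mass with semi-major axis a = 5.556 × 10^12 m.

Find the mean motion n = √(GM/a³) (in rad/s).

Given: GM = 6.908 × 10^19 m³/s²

n = √(GM / a³).
n = √(6.908e+19 / (5.556e+12)³) rad/s ≈ 6.346e-10 rad/s.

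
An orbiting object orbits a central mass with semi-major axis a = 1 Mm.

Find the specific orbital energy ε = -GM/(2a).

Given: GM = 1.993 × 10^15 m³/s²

Convert to SI: a = 1 Mm = 1e+06 m.
ε = −GM / (2a).
ε = −1.993e+15 / (2 · 1e+06) J/kg ≈ -9.965e+08 J/kg = -996.5 MJ/kg.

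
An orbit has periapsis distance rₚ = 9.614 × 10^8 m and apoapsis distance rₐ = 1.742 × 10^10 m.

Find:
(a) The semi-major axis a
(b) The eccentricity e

(a) a = (rₚ + rₐ) / 2 = (9.614e+08 + 1.742e+10) / 2 ≈ 9.191e+09 m = 9.191 × 10^9 m.
(b) e = (rₐ − rₚ) / (rₐ + rₚ) = (1.742e+10 − 9.614e+08) / (1.742e+10 + 9.614e+08) ≈ 0.8954.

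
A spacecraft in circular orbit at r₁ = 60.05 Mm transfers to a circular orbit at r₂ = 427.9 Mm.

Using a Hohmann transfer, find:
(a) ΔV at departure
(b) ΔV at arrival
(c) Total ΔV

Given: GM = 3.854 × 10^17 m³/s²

Convert to SI: r₁ = 60.05 Mm = 6.005e+07 m; r₂ = 427.9 Mm = 4.279e+08 m.
Transfer semi-major axis: a_t = (r₁ + r₂)/2 = (6.005e+07 + 4.279e+08)/2 = 2.43975e+08 m.
Circular speeds: v₁ = √(GM/r₁) = 80112.3 m/s, v₂ = √(GM/r₂) = 30011.3 m/s.
Transfer speeds (vis-viva v² = GM(2/r − 1/a_t)): v₁ᵗ = 106096 m/s, v₂ᵗ = 14889.1 m/s.
(a) ΔV₁ = |v₁ᵗ − v₁| ≈ 2.598e+04 m/s = 25.98 km/s.
(b) ΔV₂ = |v₂ − v₂ᵗ| ≈ 1.512e+04 m/s = 15.12 km/s.
(c) ΔV_total = ΔV₁ + ΔV₂ ≈ 4.111e+04 m/s = 41.11 km/s.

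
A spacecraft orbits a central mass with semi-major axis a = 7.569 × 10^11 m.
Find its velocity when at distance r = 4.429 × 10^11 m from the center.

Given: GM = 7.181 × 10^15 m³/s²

Vis-viva: v = √(GM · (2/r − 1/a)).
2/r − 1/a = 2/4.429e+11 − 1/7.569e+11 = 3.19451e-12 m⁻¹.
v = √(7.181e+15 · 3.19451e-12) m/s ≈ 151.5 m/s = 151.5 m/s.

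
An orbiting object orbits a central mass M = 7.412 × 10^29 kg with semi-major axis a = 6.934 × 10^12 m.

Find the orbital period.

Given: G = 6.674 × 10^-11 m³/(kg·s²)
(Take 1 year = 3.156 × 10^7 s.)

GM = G · M = 6.674e-11 · 7.412e+29 = 4.94677e+19 m³/s².
Kepler's third law: T = 2π √(a³ / GM).
Substituting a = 6.934e+12 m and GM = 4.94677e+19 m³/s²:
T = 2π √((6.934e+12)³ / 4.94677e+19) s
T ≈ 1.631e+10 s = 516.8 years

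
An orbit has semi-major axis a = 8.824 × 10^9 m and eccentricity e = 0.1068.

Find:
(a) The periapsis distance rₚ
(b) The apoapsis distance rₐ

(a) rₚ = a(1 − e) = 8.824e+09 · (1 − 0.1068) = 8.824e+09 · 0.8932 ≈ 7.882e+09 m = 7.882 × 10^9 m.
(b) rₐ = a(1 + e) = 8.824e+09 · (1 + 0.1068) = 8.824e+09 · 1.1068 ≈ 9.766e+09 m = 9.766 × 10^9 m.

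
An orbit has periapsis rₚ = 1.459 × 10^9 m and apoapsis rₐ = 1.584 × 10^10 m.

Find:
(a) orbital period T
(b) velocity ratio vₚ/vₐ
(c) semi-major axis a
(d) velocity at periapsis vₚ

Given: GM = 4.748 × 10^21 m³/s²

(a) With a = (rₚ + rₐ)/2 = 8.6495e+09 m, T = 2π √(a³/GM) = 2π √((8.6495e+09)³/4.748e+21) s ≈ 7.335e+04 s
(b) Conservation of angular momentum (rₚvₚ = rₐvₐ) gives vₚ/vₐ = rₐ/rₚ = 1.584e+10/1.459e+09 ≈ 10.86
(c) a = (rₚ + rₐ)/2 = (1.459e+09 + 1.584e+10)/2 ≈ 8.65e+09 m
(d) With a = (rₚ + rₐ)/2 = 8.6495e+09 m, vₚ = √(GM (2/rₚ − 1/a)) = √(4.748e+21 · (2/1.459e+09 − 1/8.6495e+09)) m/s ≈ 2.441e+06 m/s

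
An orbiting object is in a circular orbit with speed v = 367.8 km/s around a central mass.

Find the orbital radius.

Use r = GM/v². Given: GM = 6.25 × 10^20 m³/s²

Convert to SI: v = 367.8 km/s = 367800 m/s.
For a circular orbit, v² = GM / r, so r = GM / v².
r = 6.25e+20 / (367800)² m ≈ 4.62e+09 m = 4.62 Gm.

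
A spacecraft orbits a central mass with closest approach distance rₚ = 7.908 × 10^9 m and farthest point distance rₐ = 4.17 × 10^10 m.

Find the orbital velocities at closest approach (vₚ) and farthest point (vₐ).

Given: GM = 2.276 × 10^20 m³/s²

Use the vis-viva equation v² = GM(2/r − 1/a) with a = (rₚ + rₐ)/2 = (7.908e+09 + 4.17e+10)/2 = 2.4804e+10 m.
vₚ = √(GM · (2/rₚ − 1/a)) = √(2.276e+20 · (2/7.908e+09 − 1/2.4804e+10)) m/s ≈ 2.2e+05 m/s = 220 km/s.
vₐ = √(GM · (2/rₐ − 1/a)) = √(2.276e+20 · (2/4.17e+10 − 1/2.4804e+10)) m/s ≈ 4.171e+04 m/s = 41.71 km/s.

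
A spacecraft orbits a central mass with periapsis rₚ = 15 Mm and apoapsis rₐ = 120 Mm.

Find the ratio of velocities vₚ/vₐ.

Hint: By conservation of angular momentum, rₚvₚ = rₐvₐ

Convert to SI: rₚ = 15 Mm = 1.5e+07 m; rₐ = 120 Mm = 1.2e+08 m.
Conservation of angular momentum gives rₚvₚ = rₐvₐ, so vₚ/vₐ = rₐ/rₚ.
vₚ/vₐ = 1.2e+08 / 1.5e+07 ≈ 8.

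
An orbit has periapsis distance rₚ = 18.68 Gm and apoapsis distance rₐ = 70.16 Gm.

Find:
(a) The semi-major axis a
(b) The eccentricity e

Convert to SI: rₚ = 18.68 Gm = 1.868e+10 m; rₐ = 70.16 Gm = 7.016e+10 m.
(a) a = (rₚ + rₐ) / 2 = (1.868e+10 + 7.016e+10) / 2 ≈ 4.442e+10 m = 44.42 Gm.
(b) e = (rₐ − rₚ) / (rₐ + rₚ) = (7.016e+10 − 1.868e+10) / (7.016e+10 + 1.868e+10) ≈ 0.5795.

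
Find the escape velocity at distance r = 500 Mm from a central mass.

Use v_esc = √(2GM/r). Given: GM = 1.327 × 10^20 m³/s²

Convert to SI: r = 500 Mm = 5e+08 m.
Escape velocity comes from setting total energy to zero: ½v² − GM/r = 0 ⇒ v_esc = √(2GM / r).
v_esc = √(2 · 1.327e+20 / 5e+08) m/s ≈ 7.286e+05 m/s = 728.6 km/s.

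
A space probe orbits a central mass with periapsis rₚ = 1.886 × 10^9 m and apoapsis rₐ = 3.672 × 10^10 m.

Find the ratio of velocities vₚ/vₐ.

Conservation of angular momentum gives rₚvₚ = rₐvₐ, so vₚ/vₐ = rₐ/rₚ.
vₚ/vₐ = 3.672e+10 / 1.886e+09 ≈ 19.47.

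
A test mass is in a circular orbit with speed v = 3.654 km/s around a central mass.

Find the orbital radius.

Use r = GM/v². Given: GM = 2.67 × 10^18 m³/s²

Convert to SI: v = 3.654 km/s = 3654 m/s.
For a circular orbit, v² = GM / r, so r = GM / v².
r = 2.67e+18 / (3654)² m ≈ 2e+11 m = 200 Gm.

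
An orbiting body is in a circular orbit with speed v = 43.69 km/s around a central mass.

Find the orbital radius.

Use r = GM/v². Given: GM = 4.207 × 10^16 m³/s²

Convert to SI: v = 43.69 km/s = 43690 m/s.
For a circular orbit, v² = GM / r, so r = GM / v².
r = 4.207e+16 / (43690)² m ≈ 2.204e+07 m = 22.04 Mm.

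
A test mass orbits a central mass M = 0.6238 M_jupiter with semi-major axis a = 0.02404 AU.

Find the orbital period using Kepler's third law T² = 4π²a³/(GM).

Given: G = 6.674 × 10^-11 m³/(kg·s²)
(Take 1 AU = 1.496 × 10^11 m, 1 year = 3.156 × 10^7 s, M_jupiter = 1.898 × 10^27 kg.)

Convert to SI: a = 0.02404 AU = 3.59638e+09 m; M = 0.6238 M_jupiter = 1.18397e+27 kg.
GM = G · M = 6.674e-11 · 1.18397e+27 = 7.90183e+16 m³/s².
Kepler's third law: T = 2π √(a³ / GM).
Substituting a = 3.59638e+09 m and GM = 7.90183e+16 m³/s²:
T = 2π √((3.59638e+09)³ / 7.90183e+16) s
T ≈ 4.821e+06 s = 0.1527 years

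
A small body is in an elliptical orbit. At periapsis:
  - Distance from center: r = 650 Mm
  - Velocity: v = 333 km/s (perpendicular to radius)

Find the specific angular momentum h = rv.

Convert to SI: r = 650 Mm = 6.5e+08 m; v = 333 km/s = 333000 m/s.
With v perpendicular to r, h = r · v.
h = 6.5e+08 · 333000 m²/s ≈ 2.164e+14 m²/s.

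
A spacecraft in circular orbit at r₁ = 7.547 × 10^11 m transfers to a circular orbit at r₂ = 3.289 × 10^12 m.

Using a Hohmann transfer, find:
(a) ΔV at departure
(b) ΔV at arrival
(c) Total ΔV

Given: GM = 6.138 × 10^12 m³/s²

Transfer semi-major axis: a_t = (r₁ + r₂)/2 = (7.547e+11 + 3.289e+12)/2 = 2.02185e+12 m.
Circular speeds: v₁ = √(GM/r₁) = 2.85185 m/s, v₂ = √(GM/r₂) = 1.3661 m/s.
Transfer speeds (vis-viva v² = GM(2/r − 1/a_t)): v₁ᵗ = 3.63734 m/s, v₂ᵗ = 0.83463 m/s.
(a) ΔV₁ = |v₁ᵗ − v₁| ≈ 0.7855 m/s = 0.7855 m/s.
(b) ΔV₂ = |v₂ − v₂ᵗ| ≈ 0.5315 m/s = 0.5315 m/s.
(c) ΔV_total = ΔV₁ + ΔV₂ ≈ 1.317 m/s = 1.317 m/s.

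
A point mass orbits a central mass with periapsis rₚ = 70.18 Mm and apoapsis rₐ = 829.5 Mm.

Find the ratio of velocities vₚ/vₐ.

Convert to SI: rₚ = 70.18 Mm = 7.018e+07 m; rₐ = 829.5 Mm = 8.295e+08 m.
Conservation of angular momentum gives rₚvₚ = rₐvₐ, so vₚ/vₐ = rₐ/rₚ.
vₚ/vₐ = 8.295e+08 / 7.018e+07 ≈ 11.82.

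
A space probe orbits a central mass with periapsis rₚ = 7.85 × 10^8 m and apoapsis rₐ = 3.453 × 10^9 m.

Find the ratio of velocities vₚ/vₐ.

Conservation of angular momentum gives rₚvₚ = rₐvₐ, so vₚ/vₐ = rₐ/rₚ.
vₚ/vₐ = 3.453e+09 / 7.85e+08 ≈ 4.399.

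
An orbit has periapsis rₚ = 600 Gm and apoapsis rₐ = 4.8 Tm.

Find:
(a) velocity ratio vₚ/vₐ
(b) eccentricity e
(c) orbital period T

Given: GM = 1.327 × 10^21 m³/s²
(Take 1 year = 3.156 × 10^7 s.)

Convert to SI: rₚ = 600 Gm = 6e+11 m; rₐ = 4.8 Tm = 4.8e+12 m.
(a) Conservation of angular momentum (rₚvₚ = rₐvₐ) gives vₚ/vₐ = rₐ/rₚ = 4.8e+12/6e+11 ≈ 8
(b) e = (rₐ − rₚ)/(rₐ + rₚ) = (4.8e+12 − 6e+11)/(4.8e+12 + 6e+11) ≈ 0.7778
(c) With a = (rₚ + rₐ)/2 = 2.7e+12 m, T = 2π √(a³/GM) = 2π √((2.7e+12)³/1.327e+21) s ≈ 7.652e+08 s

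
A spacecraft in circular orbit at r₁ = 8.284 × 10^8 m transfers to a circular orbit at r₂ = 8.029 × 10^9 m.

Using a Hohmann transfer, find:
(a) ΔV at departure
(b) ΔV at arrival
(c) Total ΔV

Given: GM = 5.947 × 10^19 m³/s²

Transfer semi-major axis: a_t = (r₁ + r₂)/2 = (8.284e+08 + 8.029e+09)/2 = 4.4287e+09 m.
Circular speeds: v₁ = √(GM/r₁) = 267935 m/s, v₂ = √(GM/r₂) = 86063.3 m/s.
Transfer speeds (vis-viva v² = GM(2/r − 1/a_t)): v₁ᵗ = 360763 m/s, v₂ᵗ = 37222 m/s.
(a) ΔV₁ = |v₁ᵗ − v₁| ≈ 9.283e+04 m/s = 92.83 km/s.
(b) ΔV₂ = |v₂ − v₂ᵗ| ≈ 4.884e+04 m/s = 48.84 km/s.
(c) ΔV_total = ΔV₁ + ΔV₂ ≈ 1.417e+05 m/s = 141.7 km/s.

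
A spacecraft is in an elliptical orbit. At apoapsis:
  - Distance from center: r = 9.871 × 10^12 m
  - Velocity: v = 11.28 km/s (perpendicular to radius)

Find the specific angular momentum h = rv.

Convert to SI: v = 11.28 km/s = 11280 m/s.
With v perpendicular to r, h = r · v.
h = 9.871e+12 · 11280 m²/s ≈ 1.113e+17 m²/s.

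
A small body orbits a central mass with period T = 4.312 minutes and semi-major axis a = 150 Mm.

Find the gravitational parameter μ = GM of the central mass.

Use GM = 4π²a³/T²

Convert to SI: T = 4.312 minutes = 258.72 s; a = 150 Mm = 1.5e+08 m.
GM = 4π² · a³ / T².
GM = 4π² · (1.5e+08)³ / (258.72)² m³/s² ≈ 1.991e+21 m³/s² = 1.991 × 10^21 m³/s².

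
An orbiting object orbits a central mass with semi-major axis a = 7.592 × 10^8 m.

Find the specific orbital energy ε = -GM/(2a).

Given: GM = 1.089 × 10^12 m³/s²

ε = −GM / (2a).
ε = −1.089e+12 / (2 · 7.592e+08) J/kg ≈ -717.2 J/kg = -717.2 J/kg.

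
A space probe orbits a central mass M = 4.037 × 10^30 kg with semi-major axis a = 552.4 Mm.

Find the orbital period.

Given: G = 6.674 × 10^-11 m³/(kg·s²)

Convert to SI: a = 552.4 Mm = 5.524e+08 m.
GM = G · M = 6.674e-11 · 4.037e+30 = 2.69429e+20 m³/s².
Kepler's third law: T = 2π √(a³ / GM).
Substituting a = 5.524e+08 m and GM = 2.69429e+20 m³/s²:
T = 2π √((5.524e+08)³ / 2.69429e+20) s
T ≈ 4970 s = 1.38 hours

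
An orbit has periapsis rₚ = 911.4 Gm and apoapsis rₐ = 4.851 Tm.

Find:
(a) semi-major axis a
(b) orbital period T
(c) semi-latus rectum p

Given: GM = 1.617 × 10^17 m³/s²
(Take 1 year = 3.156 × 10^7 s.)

Convert to SI: rₚ = 911.4 Gm = 9.114e+11 m; rₐ = 4.851 Tm = 4.851e+12 m.
(a) a = (rₚ + rₐ)/2 = (9.114e+11 + 4.851e+12)/2 ≈ 2.881e+12 m
(b) With a = (rₚ + rₐ)/2 = 2.8812e+12 m, T = 2π √(a³/GM) = 2π √((2.8812e+12)³/1.617e+17) s ≈ 7.642e+10 s
(c) From a = (rₚ + rₐ)/2 = 2.8812e+12 m and e = (rₐ − rₚ)/(rₐ + rₚ) = 0.683673, p = a(1 − e²) = 2.8812e+12 · (1 − (0.683673)²) ≈ 1.534e+12 m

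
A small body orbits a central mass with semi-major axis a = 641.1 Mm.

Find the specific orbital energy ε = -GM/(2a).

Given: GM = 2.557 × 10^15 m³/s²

Convert to SI: a = 641.1 Mm = 6.411e+08 m.
ε = −GM / (2a).
ε = −2.557e+15 / (2 · 6.411e+08) J/kg ≈ -1.994e+06 J/kg = -1.994 MJ/kg.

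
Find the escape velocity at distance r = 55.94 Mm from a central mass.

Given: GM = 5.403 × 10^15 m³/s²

Convert to SI: r = 55.94 Mm = 5.594e+07 m.
Escape velocity comes from setting total energy to zero: ½v² − GM/r = 0 ⇒ v_esc = √(2GM / r).
v_esc = √(2 · 5.403e+15 / 5.594e+07) m/s ≈ 1.39e+04 m/s = 13.9 km/s.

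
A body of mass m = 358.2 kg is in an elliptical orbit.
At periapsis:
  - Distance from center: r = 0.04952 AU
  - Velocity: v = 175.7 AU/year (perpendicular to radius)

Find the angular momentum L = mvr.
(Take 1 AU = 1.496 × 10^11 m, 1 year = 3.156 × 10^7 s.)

Convert to SI: r = 0.04952 AU = 7.40819e+09 m; v = 175.7 AU/year = 832849 m/s.
Since v is perpendicular to r, L = m · v · r.
L = 358.2 · 832849 · 7.40819e+09 kg·m²/s ≈ 2.21e+18 kg·m²/s.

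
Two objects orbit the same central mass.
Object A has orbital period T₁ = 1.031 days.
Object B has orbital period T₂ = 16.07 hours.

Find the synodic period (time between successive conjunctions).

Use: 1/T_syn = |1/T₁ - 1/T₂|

Convert to SI: T₁ = 1.031 days = 89078.4 s; T₂ = 16.07 hours = 57852 s.
T_syn = |T₁ · T₂ / (T₁ − T₂)|.
T_syn = |89078.4 · 57852 / (89078.4 − 57852)| s ≈ 1.65e+05 s = 1.91 days.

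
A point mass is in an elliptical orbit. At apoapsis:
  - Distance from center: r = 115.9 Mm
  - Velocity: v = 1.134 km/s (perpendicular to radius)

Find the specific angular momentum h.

Convert to SI: r = 115.9 Mm = 1.159e+08 m; v = 1.134 km/s = 1134 m/s.
With v perpendicular to r, h = r · v.
h = 1.159e+08 · 1134 m²/s ≈ 1.314e+11 m²/s.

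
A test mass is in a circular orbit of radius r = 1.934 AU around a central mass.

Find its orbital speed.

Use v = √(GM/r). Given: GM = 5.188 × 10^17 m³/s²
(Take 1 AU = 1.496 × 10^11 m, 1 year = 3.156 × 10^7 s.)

Convert to SI: r = 1.934 AU = 2.89326e+11 m.
For a circular orbit, gravity supplies the centripetal force, so v = √(GM / r).
v = √(5.188e+17 / 2.89326e+11) m/s ≈ 1339 m/s = 0.2825 AU/year.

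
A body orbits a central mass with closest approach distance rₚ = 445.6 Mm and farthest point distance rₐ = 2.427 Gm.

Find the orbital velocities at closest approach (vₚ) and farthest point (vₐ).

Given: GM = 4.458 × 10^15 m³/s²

Convert to SI: rₚ = 445.6 Mm = 4.456e+08 m; rₐ = 2.427 Gm = 2.427e+09 m.
Use the vis-viva equation v² = GM(2/r − 1/a) with a = (rₚ + rₐ)/2 = (4.456e+08 + 2.427e+09)/2 = 1.4363e+09 m.
vₚ = √(GM · (2/rₚ − 1/a)) = √(4.458e+15 · (2/4.456e+08 − 1/1.4363e+09)) m/s ≈ 4112 m/s = 4.112 km/s.
vₐ = √(GM · (2/rₐ − 1/a)) = √(4.458e+15 · (2/2.427e+09 − 1/1.4363e+09)) m/s ≈ 754.9 m/s = 754.9 m/s.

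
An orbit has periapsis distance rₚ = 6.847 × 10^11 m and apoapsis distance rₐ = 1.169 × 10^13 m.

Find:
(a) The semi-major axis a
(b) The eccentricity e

(a) a = (rₚ + rₐ) / 2 = (6.847e+11 + 1.169e+13) / 2 ≈ 6.187e+12 m = 6.187 × 10^12 m.
(b) e = (rₐ − rₚ) / (rₐ + rₚ) = (1.169e+13 − 6.847e+11) / (1.169e+13 + 6.847e+11) ≈ 0.8893.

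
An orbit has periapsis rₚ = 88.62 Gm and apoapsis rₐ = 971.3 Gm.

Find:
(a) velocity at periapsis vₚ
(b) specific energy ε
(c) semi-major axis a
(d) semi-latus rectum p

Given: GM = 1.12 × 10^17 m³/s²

Convert to SI: rₚ = 88.62 Gm = 8.862e+10 m; rₐ = 971.3 Gm = 9.713e+11 m.
(a) With a = (rₚ + rₐ)/2 = 5.2996e+11 m, vₚ = √(GM (2/rₚ − 1/a)) = √(1.12e+17 · (2/8.862e+10 − 1/5.2996e+11)) m/s ≈ 1522 m/s
(b) With a = (rₚ + rₐ)/2 = 5.2996e+11 m, ε = −GM/(2a) = −1.12e+17/(2 · 5.2996e+11) J/kg ≈ -1.057e+05 J/kg
(c) a = (rₚ + rₐ)/2 = (8.862e+10 + 9.713e+11)/2 ≈ 5.3e+11 m
(d) From a = (rₚ + rₐ)/2 = 5.2996e+11 m and e = (rₐ − rₚ)/(rₐ + rₚ) = 0.83278, p = a(1 − e²) = 5.2996e+11 · (1 − (0.83278)²) ≈ 1.624e+11 m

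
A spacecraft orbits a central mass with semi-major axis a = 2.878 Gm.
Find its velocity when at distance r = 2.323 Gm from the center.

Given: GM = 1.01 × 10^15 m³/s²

Convert to SI: a = 2.878 Gm = 2.878e+09 m; r = 2.323 Gm = 2.323e+09 m.
Vis-viva: v = √(GM · (2/r − 1/a)).
2/r − 1/a = 2/2.323e+09 − 1/2.878e+09 = 5.13492e-10 m⁻¹.
v = √(1.01e+15 · 5.13492e-10) m/s ≈ 720.2 m/s = 720.2 m/s.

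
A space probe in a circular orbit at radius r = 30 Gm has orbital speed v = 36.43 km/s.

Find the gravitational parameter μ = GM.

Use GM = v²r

Convert to SI: r = 30 Gm = 3e+10 m; v = 36.43 km/s = 36430 m/s.
For a circular orbit v² = GM/r, so GM = v² · r.
GM = (36430)² · 3e+10 m³/s² ≈ 3.981e+19 m³/s² = 3.981 × 10^19 m³/s².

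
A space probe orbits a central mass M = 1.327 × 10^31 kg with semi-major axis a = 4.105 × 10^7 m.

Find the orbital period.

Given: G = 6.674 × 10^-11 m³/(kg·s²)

GM = G · M = 6.674e-11 · 1.327e+31 = 8.8564e+20 m³/s².
Kepler's third law: T = 2π √(a³ / GM).
Substituting a = 4.105e+07 m and GM = 8.8564e+20 m³/s²:
T = 2π √((4.105e+07)³ / 8.8564e+20) s
T ≈ 55.53 s = 55.53 seconds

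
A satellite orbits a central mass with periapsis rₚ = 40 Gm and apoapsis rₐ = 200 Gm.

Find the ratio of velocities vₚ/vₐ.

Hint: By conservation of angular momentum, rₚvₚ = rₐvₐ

Convert to SI: rₚ = 40 Gm = 4e+10 m; rₐ = 200 Gm = 2e+11 m.
Conservation of angular momentum gives rₚvₚ = rₐvₐ, so vₚ/vₐ = rₐ/rₚ.
vₚ/vₐ = 2e+11 / 4e+10 ≈ 5.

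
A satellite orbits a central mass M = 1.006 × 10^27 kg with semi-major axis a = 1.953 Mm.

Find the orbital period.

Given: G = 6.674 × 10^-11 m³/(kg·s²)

Convert to SI: a = 1.953 Mm = 1.953e+06 m.
GM = G · M = 6.674e-11 · 1.006e+27 = 6.71404e+16 m³/s².
Kepler's third law: T = 2π √(a³ / GM).
Substituting a = 1.953e+06 m and GM = 6.71404e+16 m³/s²:
T = 2π √((1.953e+06)³ / 6.71404e+16) s
T ≈ 66.18 s = 1.103 minutes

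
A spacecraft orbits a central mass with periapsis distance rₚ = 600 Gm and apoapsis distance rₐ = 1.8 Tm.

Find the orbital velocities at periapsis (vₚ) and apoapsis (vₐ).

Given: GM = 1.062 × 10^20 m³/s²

Convert to SI: rₚ = 600 Gm = 6e+11 m; rₐ = 1.8 Tm = 1.8e+12 m.
Use the vis-viva equation v² = GM(2/r − 1/a) with a = (rₚ + rₐ)/2 = (6e+11 + 1.8e+12)/2 = 1.2e+12 m.
vₚ = √(GM · (2/rₚ − 1/a)) = √(1.062e+20 · (2/6e+11 − 1/1.2e+12)) m/s ≈ 1.629e+04 m/s = 16.29 km/s.
vₐ = √(GM · (2/rₐ − 1/a)) = √(1.062e+20 · (2/1.8e+12 − 1/1.2e+12)) m/s ≈ 5431 m/s = 5.431 km/s.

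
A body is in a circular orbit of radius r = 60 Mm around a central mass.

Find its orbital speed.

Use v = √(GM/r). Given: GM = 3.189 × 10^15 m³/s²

Convert to SI: r = 60 Mm = 6e+07 m.
For a circular orbit, gravity supplies the centripetal force, so v = √(GM / r).
v = √(3.189e+15 / 6e+07) m/s ≈ 7290 m/s = 7.29 km/s.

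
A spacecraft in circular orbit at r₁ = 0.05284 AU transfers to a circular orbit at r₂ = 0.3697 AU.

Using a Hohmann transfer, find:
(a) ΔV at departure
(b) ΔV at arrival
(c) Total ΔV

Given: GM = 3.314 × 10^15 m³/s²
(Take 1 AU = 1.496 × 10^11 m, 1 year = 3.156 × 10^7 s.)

Convert to SI: r₁ = 0.05284 AU = 7.90486e+09 m; r₂ = 0.3697 AU = 5.53071e+10 m.
Transfer semi-major axis: a_t = (r₁ + r₂)/2 = (7.90486e+09 + 5.53071e+10)/2 = 3.1606e+10 m.
Circular speeds: v₁ = √(GM/r₁) = 647.484 m/s, v₂ = √(GM/r₂) = 244.786 m/s.
Transfer speeds (vis-viva v² = GM(2/r − 1/a_t)): v₁ᵗ = 856.515 m/s, v₂ᵗ = 122.419 m/s.
(a) ΔV₁ = |v₁ᵗ − v₁| ≈ 209 m/s = 0.0441 AU/year.
(b) ΔV₂ = |v₂ − v₂ᵗ| ≈ 122.4 m/s = 0.02581 AU/year.
(c) ΔV_total = ΔV₁ + ΔV₂ ≈ 331.4 m/s = 0.06991 AU/year.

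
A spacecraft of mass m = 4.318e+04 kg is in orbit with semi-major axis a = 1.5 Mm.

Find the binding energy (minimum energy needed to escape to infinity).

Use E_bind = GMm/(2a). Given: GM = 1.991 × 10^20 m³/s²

Convert to SI: a = 1.5 Mm = 1.5e+06 m.
Total orbital energy is E = −GMm/(2a); binding energy is E_bind = −E = GMm/(2a).
E_bind = 1.991e+20 · 4.318e+04 / (2 · 1.5e+06) J ≈ 2.866e+18 J = 2.866 EJ.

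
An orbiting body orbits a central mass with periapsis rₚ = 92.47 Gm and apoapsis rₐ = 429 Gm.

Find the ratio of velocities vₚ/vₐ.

Convert to SI: rₚ = 92.47 Gm = 9.247e+10 m; rₐ = 429 Gm = 4.29e+11 m.
Conservation of angular momentum gives rₚvₚ = rₐvₐ, so vₚ/vₐ = rₐ/rₚ.
vₚ/vₐ = 4.29e+11 / 9.247e+10 ≈ 4.639.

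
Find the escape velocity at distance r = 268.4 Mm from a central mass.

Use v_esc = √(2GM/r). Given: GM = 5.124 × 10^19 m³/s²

Convert to SI: r = 268.4 Mm = 2.684e+08 m.
Escape velocity comes from setting total energy to zero: ½v² − GM/r = 0 ⇒ v_esc = √(2GM / r).
v_esc = √(2 · 5.124e+19 / 2.684e+08) m/s ≈ 6.179e+05 m/s = 617.9 km/s.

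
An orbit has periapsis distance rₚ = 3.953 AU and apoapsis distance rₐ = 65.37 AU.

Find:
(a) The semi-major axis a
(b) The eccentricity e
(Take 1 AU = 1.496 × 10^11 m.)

Convert to SI: rₚ = 3.953 AU = 5.91369e+11 m; rₐ = 65.37 AU = 9.77935e+12 m.
(a) a = (rₚ + rₐ) / 2 = (5.91369e+11 + 9.77935e+12) / 2 ≈ 5.185e+12 m = 34.66 AU.
(b) e = (rₐ − rₚ) / (rₐ + rₚ) = (9.77935e+12 − 5.91369e+11) / (9.77935e+12 + 5.91369e+11) ≈ 0.886.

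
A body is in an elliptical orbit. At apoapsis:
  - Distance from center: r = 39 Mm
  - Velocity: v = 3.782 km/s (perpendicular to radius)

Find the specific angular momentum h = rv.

Convert to SI: r = 39 Mm = 3.9e+07 m; v = 3.782 km/s = 3782 m/s.
With v perpendicular to r, h = r · v.
h = 3.9e+07 · 3782 m²/s ≈ 1.475e+11 m²/s.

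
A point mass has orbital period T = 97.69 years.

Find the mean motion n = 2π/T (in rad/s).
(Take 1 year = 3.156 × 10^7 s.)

Convert to SI: T = 97.69 years = 3.0831e+09 s.
n = 2π / T.
n = 2π / 3.0831e+09 s ≈ 2.038e-09 rad/s.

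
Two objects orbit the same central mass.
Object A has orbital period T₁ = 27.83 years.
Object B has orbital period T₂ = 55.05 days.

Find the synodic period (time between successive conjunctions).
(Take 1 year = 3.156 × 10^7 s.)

Convert to SI: T₁ = 27.83 years = 8.78315e+08 s; T₂ = 55.05 days = 4.75632e+06 s.
T_syn = |T₁ · T₂ / (T₁ − T₂)|.
T_syn = |8.78315e+08 · 4.75632e+06 / (8.78315e+08 − 4.75632e+06)| s ≈ 4.782e+06 s = 55.35 days.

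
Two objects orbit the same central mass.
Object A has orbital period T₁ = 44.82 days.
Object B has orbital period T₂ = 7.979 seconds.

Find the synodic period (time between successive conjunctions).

Convert to SI: T₁ = 44.82 days = 3.87245e+06 s.
T_syn = |T₁ · T₂ / (T₁ − T₂)|.
T_syn = |3.87245e+06 · 7.979 / (3.87245e+06 − 7.979)| s ≈ 7.979 s = 7.979 seconds.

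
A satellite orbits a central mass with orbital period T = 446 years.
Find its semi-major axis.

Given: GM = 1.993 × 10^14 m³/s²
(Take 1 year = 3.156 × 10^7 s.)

Convert to SI: T = 446 years = 1.40758e+10 s.
Invert Kepler's third law: a = (GM · T² / (4π²))^(1/3).
Substituting T = 1.40758e+10 s and GM = 1.993e+14 m³/s²:
a = (1.993e+14 · (1.40758e+10)² / (4π²))^(1/3) m
a ≈ 1e+11 m = 100 Gm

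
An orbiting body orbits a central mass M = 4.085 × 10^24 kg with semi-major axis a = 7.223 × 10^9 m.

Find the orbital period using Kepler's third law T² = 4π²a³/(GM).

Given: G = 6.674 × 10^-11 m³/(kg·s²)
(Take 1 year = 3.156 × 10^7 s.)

GM = G · M = 6.674e-11 · 4.085e+24 = 2.72633e+14 m³/s².
Kepler's third law: T = 2π √(a³ / GM).
Substituting a = 7.223e+09 m and GM = 2.72633e+14 m³/s²:
T = 2π √((7.223e+09)³ / 2.72633e+14) s
T ≈ 2.336e+08 s = 7.402 years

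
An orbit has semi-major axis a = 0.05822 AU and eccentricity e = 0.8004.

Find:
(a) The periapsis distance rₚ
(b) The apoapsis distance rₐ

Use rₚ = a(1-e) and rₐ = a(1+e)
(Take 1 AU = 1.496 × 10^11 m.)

Convert to SI: a = 0.05822 AU = 8.70971e+09 m.
(a) rₚ = a(1 − e) = 8.70971e+09 · (1 − 0.8004) = 8.70971e+09 · 0.1996 ≈ 1.738e+09 m = 0.01162 AU.
(b) rₐ = a(1 + e) = 8.70971e+09 · (1 + 0.8004) = 8.70971e+09 · 1.8004 ≈ 1.568e+10 m = 0.1048 AU.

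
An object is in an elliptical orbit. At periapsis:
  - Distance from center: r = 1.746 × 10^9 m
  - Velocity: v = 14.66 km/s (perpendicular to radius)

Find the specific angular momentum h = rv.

Convert to SI: v = 14.66 km/s = 14660 m/s.
With v perpendicular to r, h = r · v.
h = 1.746e+09 · 14660 m²/s ≈ 2.56e+13 m²/s.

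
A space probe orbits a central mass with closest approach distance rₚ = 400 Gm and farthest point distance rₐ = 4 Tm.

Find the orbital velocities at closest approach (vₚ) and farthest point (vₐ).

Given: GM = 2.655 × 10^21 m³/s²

Convert to SI: rₚ = 400 Gm = 4e+11 m; rₐ = 4 Tm = 4e+12 m.
Use the vis-viva equation v² = GM(2/r − 1/a) with a = (rₚ + rₐ)/2 = (4e+11 + 4e+12)/2 = 2.2e+12 m.
vₚ = √(GM · (2/rₚ − 1/a)) = √(2.655e+21 · (2/4e+11 − 1/2.2e+12)) m/s ≈ 1.099e+05 m/s = 109.9 km/s.
vₐ = √(GM · (2/rₐ − 1/a)) = √(2.655e+21 · (2/4e+12 − 1/2.2e+12)) m/s ≈ 1.099e+04 m/s = 10.99 km/s.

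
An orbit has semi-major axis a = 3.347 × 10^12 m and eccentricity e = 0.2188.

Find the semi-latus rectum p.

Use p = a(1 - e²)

p = a (1 − e²).
p = 3.347e+12 · (1 − (0.2188)²) = 3.347e+12 · 0.952127 ≈ 3.187e+12 m = 3.187 × 10^12 m.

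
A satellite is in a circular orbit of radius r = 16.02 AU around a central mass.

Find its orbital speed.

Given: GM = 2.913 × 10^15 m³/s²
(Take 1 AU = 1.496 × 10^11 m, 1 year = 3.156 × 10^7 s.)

Convert to SI: r = 16.02 AU = 2.39659e+12 m.
For a circular orbit, gravity supplies the centripetal force, so v = √(GM / r).
v = √(2.913e+15 / 2.39659e+12) m/s ≈ 34.86 m/s = 0.007355 AU/year.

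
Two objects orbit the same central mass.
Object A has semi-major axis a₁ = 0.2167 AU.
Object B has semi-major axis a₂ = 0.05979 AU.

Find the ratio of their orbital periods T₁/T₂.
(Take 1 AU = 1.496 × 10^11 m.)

Convert to SI: a₁ = 0.2167 AU = 3.24183e+10 m; a₂ = 0.05979 AU = 8.94458e+09 m.
From Kepler's third law, (T₁/T₂)² = (a₁/a₂)³, so T₁/T₂ = (a₁/a₂)^(3/2).
a₁/a₂ = 3.24183e+10 / 8.94458e+09 = 3.62435.
T₁/T₂ = (3.62435)^(3/2) ≈ 6.9.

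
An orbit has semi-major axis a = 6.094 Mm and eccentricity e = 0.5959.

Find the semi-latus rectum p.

Convert to SI: a = 6.094 Mm = 6.094e+06 m.
p = a (1 − e²).
p = 6.094e+06 · (1 − (0.5959)²) = 6.094e+06 · 0.644903 ≈ 3.93e+06 m = 3.93 Mm.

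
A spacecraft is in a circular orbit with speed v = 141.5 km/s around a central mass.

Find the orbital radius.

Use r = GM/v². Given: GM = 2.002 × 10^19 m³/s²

Convert to SI: v = 141.5 km/s = 141500 m/s.
For a circular orbit, v² = GM / r, so r = GM / v².
r = 2.002e+19 / (141500)² m ≈ 9.999e+08 m = 999.9 Mm.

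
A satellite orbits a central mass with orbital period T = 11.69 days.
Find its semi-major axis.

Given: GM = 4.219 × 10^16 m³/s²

Convert to SI: T = 11.69 days = 1.01002e+06 s.
Invert Kepler's third law: a = (GM · T² / (4π²))^(1/3).
Substituting T = 1.01002e+06 s and GM = 4.219e+16 m³/s²:
a = (4.219e+16 · (1.01002e+06)² / (4π²))^(1/3) m
a ≈ 1.029e+09 m = 1.029 Gm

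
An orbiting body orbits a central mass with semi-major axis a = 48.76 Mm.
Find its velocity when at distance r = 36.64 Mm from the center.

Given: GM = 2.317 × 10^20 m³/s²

Convert to SI: a = 48.76 Mm = 4.876e+07 m; r = 36.64 Mm = 3.664e+07 m.
Vis-viva: v = √(GM · (2/r − 1/a)).
2/r − 1/a = 2/3.664e+07 − 1/4.876e+07 = 3.40765e-08 m⁻¹.
v = √(2.317e+20 · 3.40765e-08) m/s ≈ 2.81e+06 m/s = 2810 km/s.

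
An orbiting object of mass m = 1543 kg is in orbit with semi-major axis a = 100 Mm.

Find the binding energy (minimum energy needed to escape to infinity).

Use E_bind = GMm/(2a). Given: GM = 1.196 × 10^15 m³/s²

Convert to SI: a = 100 Mm = 1e+08 m.
Total orbital energy is E = −GMm/(2a); binding energy is E_bind = −E = GMm/(2a).
E_bind = 1.196e+15 · 1543 / (2 · 1e+08) J ≈ 9.227e+09 J = 9.227 GJ.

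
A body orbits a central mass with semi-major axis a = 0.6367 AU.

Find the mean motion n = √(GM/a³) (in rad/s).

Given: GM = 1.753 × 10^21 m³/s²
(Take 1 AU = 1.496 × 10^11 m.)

Convert to SI: a = 0.6367 AU = 9.52503e+10 m.
n = √(GM / a³).
n = √(1.753e+21 / (9.52503e+10)³) rad/s ≈ 1.424e-06 rad/s.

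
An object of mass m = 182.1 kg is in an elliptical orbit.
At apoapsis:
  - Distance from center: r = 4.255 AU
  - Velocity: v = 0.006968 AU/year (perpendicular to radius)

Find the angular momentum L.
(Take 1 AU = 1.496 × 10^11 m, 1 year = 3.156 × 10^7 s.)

Convert to SI: r = 4.255 AU = 6.36548e+11 m; v = 0.006968 AU/year = 33.0296 m/s.
Since v is perpendicular to r, L = m · v · r.
L = 182.1 · 33.0296 · 6.36548e+11 kg·m²/s ≈ 3.829e+15 kg·m²/s.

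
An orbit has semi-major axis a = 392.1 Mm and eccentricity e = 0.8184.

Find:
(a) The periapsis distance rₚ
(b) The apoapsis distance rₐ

Convert to SI: a = 392.1 Mm = 3.921e+08 m.
(a) rₚ = a(1 − e) = 3.921e+08 · (1 − 0.8184) = 3.921e+08 · 0.1816 ≈ 7.121e+07 m = 71.21 Mm.
(b) rₐ = a(1 + e) = 3.921e+08 · (1 + 0.8184) = 3.921e+08 · 1.8184 ≈ 7.13e+08 m = 713 Mm.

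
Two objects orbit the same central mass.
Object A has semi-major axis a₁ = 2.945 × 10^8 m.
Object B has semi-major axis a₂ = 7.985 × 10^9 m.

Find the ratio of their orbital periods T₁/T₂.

From Kepler's third law, (T₁/T₂)² = (a₁/a₂)³, so T₁/T₂ = (a₁/a₂)^(3/2).
a₁/a₂ = 2.945e+08 / 7.985e+09 = 0.0368817.
T₁/T₂ = (0.0368817)^(3/2) ≈ 0.007083.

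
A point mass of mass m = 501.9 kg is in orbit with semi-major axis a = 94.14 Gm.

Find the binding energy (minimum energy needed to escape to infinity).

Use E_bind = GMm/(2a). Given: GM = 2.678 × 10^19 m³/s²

Convert to SI: a = 94.14 Gm = 9.414e+10 m.
Total orbital energy is E = −GMm/(2a); binding energy is E_bind = −E = GMm/(2a).
E_bind = 2.678e+19 · 501.9 / (2 · 9.414e+10) J ≈ 7.139e+10 J = 71.39 GJ.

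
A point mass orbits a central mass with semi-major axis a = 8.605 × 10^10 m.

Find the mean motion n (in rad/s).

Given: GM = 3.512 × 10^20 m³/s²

n = √(GM / a³).
n = √(3.512e+20 / (8.605e+10)³) rad/s ≈ 7.424e-07 rad/s.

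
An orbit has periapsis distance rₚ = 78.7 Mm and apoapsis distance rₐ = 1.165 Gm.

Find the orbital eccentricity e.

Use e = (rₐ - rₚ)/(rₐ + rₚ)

Convert to SI: rₚ = 78.7 Mm = 7.87e+07 m; rₐ = 1.165 Gm = 1.165e+09 m.
e = (rₐ − rₚ) / (rₐ + rₚ).
e = (1.165e+09 − 7.87e+07) / (1.165e+09 + 7.87e+07) = 1.0863e+09 / 1.2437e+09 ≈ 0.8734.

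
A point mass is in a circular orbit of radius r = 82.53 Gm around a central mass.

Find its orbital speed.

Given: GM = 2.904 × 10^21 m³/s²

Convert to SI: r = 82.53 Gm = 8.253e+10 m.
For a circular orbit, gravity supplies the centripetal force, so v = √(GM / r).
v = √(2.904e+21 / 8.253e+10) m/s ≈ 1.876e+05 m/s = 187.6 km/s.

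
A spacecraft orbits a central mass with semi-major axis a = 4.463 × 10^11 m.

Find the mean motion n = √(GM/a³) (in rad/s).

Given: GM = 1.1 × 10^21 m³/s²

n = √(GM / a³).
n = √(1.1e+21 / (4.463e+11)³) rad/s ≈ 1.112e-07 rad/s.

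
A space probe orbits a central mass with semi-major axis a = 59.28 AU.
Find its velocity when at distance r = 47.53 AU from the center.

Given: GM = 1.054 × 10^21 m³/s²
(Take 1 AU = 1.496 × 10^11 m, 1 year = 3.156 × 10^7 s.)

Convert to SI: a = 59.28 AU = 8.86829e+12 m; r = 47.53 AU = 7.11049e+12 m.
Vis-viva: v = √(GM · (2/r − 1/a)).
2/r − 1/a = 2/7.11049e+12 − 1/8.86829e+12 = 1.68513e-13 m⁻¹.
v = √(1.054e+21 · 1.68513e-13) m/s ≈ 1.333e+04 m/s = 2.812 AU/year.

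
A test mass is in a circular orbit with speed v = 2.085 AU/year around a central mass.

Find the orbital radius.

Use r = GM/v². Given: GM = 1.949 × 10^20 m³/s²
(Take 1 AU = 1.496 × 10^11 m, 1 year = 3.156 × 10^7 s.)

Convert to SI: v = 2.085 AU/year = 9883.27 m/s.
For a circular orbit, v² = GM / r, so r = GM / v².
r = 1.949e+20 / (9883.27)² m ≈ 1.995e+12 m = 13.34 AU.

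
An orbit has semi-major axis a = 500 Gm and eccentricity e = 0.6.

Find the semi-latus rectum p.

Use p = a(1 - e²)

Convert to SI: a = 500 Gm = 5e+11 m.
p = a (1 − e²).
p = 5e+11 · (1 − (0.6)²) = 5e+11 · 0.64 ≈ 3.2e+11 m = 320 Gm.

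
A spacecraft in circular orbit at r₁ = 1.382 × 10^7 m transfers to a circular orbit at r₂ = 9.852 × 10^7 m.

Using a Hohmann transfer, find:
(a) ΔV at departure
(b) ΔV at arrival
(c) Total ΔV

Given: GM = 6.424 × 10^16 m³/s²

Transfer semi-major axis: a_t = (r₁ + r₂)/2 = (1.382e+07 + 9.852e+07)/2 = 5.617e+07 m.
Circular speeds: v₁ = √(GM/r₁) = 68178.7 m/s, v₂ = √(GM/r₂) = 25535.3 m/s.
Transfer speeds (vis-viva v² = GM(2/r − 1/a_t)): v₁ᵗ = 90294 m/s, v₂ᵗ = 12666.1 m/s.
(a) ΔV₁ = |v₁ᵗ − v₁| ≈ 2.212e+04 m/s = 22.12 km/s.
(b) ΔV₂ = |v₂ − v₂ᵗ| ≈ 1.287e+04 m/s = 12.87 km/s.
(c) ΔV_total = ΔV₁ + ΔV₂ ≈ 3.498e+04 m/s = 34.98 km/s.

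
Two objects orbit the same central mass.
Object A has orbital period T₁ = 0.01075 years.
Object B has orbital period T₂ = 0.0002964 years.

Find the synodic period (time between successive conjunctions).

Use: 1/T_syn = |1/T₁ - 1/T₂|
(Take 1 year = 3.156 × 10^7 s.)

Convert to SI: T₁ = 0.01075 years = 339270 s; T₂ = 0.0002964 years = 9354.38 s.
T_syn = |T₁ · T₂ / (T₁ − T₂)|.
T_syn = |339270 · 9354.38 / (339270 − 9354.38)| s ≈ 9620 s = 0.0003048 years.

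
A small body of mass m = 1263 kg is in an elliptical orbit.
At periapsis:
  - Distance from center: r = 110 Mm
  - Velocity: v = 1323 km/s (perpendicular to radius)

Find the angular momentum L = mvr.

Convert to SI: r = 110 Mm = 1.1e+08 m; v = 1323 km/s = 1.323e+06 m/s.
Since v is perpendicular to r, L = m · v · r.
L = 1263 · 1.323e+06 · 1.1e+08 kg·m²/s ≈ 1.838e+17 kg·m²/s.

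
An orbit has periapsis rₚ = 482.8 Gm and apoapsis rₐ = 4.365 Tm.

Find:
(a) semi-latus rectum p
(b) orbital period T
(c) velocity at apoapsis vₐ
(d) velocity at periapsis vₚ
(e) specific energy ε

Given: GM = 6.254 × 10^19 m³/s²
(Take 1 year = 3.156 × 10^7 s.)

Convert to SI: rₚ = 482.8 Gm = 4.828e+11 m; rₐ = 4.365 Tm = 4.365e+12 m.
(a) From a = (rₚ + rₐ)/2 = 2.4239e+12 m and e = (rₐ − rₚ)/(rₐ + rₚ) = 0.800817, p = a(1 − e²) = 2.4239e+12 · (1 − (0.800817)²) ≈ 8.694e+11 m
(b) With a = (rₚ + rₐ)/2 = 2.4239e+12 m, T = 2π √(a³/GM) = 2π √((2.4239e+12)³/6.254e+19) s ≈ 2.998e+09 s
(c) With a = (rₚ + rₐ)/2 = 2.4239e+12 m, vₐ = √(GM (2/rₐ − 1/a)) = √(6.254e+19 · (2/4.365e+12 − 1/2.4239e+12)) m/s ≈ 1689 m/s
(d) With a = (rₚ + rₐ)/2 = 2.4239e+12 m, vₚ = √(GM (2/rₚ − 1/a)) = √(6.254e+19 · (2/4.828e+11 − 1/2.4239e+12)) m/s ≈ 1.527e+04 m/s
(e) With a = (rₚ + rₐ)/2 = 2.4239e+12 m, ε = −GM/(2a) = −6.254e+19/(2 · 2.4239e+12) J/kg ≈ -1.29e+07 J/kg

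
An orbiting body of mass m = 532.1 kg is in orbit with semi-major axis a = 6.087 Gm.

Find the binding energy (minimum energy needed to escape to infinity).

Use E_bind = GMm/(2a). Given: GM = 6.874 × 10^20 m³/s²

Convert to SI: a = 6.087 Gm = 6.087e+09 m.
Total orbital energy is E = −GMm/(2a); binding energy is E_bind = −E = GMm/(2a).
E_bind = 6.874e+20 · 532.1 / (2 · 6.087e+09) J ≈ 3.004e+13 J = 30.04 TJ.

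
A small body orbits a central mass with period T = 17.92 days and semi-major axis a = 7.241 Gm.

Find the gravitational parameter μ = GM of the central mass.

Convert to SI: T = 17.92 days = 1.54829e+06 s; a = 7.241 Gm = 7.241e+09 m.
GM = 4π² · a³ / T².
GM = 4π² · (7.241e+09)³ / (1.54829e+06)² m³/s² ≈ 6.252e+18 m³/s² = 6.252 × 10^18 m³/s².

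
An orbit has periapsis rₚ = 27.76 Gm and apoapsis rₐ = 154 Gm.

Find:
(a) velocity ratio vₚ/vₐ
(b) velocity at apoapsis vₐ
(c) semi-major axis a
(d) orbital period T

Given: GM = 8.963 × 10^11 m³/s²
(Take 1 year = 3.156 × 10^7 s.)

Convert to SI: rₚ = 27.76 Gm = 2.776e+10 m; rₐ = 154 Gm = 1.54e+11 m.
(a) Conservation of angular momentum (rₚvₚ = rₐvₐ) gives vₚ/vₐ = rₐ/rₚ = 1.54e+11/2.776e+10 ≈ 5.548
(b) With a = (rₚ + rₐ)/2 = 9.088e+10 m, vₐ = √(GM (2/rₐ − 1/a)) = √(8.963e+11 · (2/1.54e+11 − 1/9.088e+10)) m/s ≈ 1.333 m/s
(c) a = (rₚ + rₐ)/2 = (2.776e+10 + 1.54e+11)/2 ≈ 9.088e+10 m
(d) With a = (rₚ + rₐ)/2 = 9.088e+10 m, T = 2π √(a³/GM) = 2π √((9.088e+10)³/8.963e+11) s ≈ 1.818e+11 s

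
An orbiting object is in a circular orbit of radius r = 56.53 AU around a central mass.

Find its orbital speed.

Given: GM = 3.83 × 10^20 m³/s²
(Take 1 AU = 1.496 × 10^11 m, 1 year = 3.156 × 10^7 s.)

Convert to SI: r = 56.53 AU = 8.45689e+12 m.
For a circular orbit, gravity supplies the centripetal force, so v = √(GM / r).
v = √(3.83e+20 / 8.45689e+12) m/s ≈ 6730 m/s = 1.42 AU/year.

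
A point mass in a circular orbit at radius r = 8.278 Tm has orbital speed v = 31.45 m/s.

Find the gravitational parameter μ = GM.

Convert to SI: r = 8.278 Tm = 8.278e+12 m.
For a circular orbit v² = GM/r, so GM = v² · r.
GM = (31.45)² · 8.278e+12 m³/s² ≈ 8.188e+15 m³/s² = 8.188 × 10^15 m³/s².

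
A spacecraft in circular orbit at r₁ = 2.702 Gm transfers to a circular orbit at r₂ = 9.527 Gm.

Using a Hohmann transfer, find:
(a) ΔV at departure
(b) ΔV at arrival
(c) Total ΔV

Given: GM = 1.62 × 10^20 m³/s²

Convert to SI: r₁ = 2.702 Gm = 2.702e+09 m; r₂ = 9.527 Gm = 9.527e+09 m.
Transfer semi-major axis: a_t = (r₁ + r₂)/2 = (2.702e+09 + 9.527e+09)/2 = 6.1145e+09 m.
Circular speeds: v₁ = √(GM/r₁) = 244858 m/s, v₂ = √(GM/r₂) = 130401 m/s.
Transfer speeds (vis-viva v² = GM(2/r − 1/a_t)): v₁ᵗ = 305642 m/s, v₂ᵗ = 86684.5 m/s.
(a) ΔV₁ = |v₁ᵗ − v₁| ≈ 6.078e+04 m/s = 60.78 km/s.
(b) ΔV₂ = |v₂ − v₂ᵗ| ≈ 4.372e+04 m/s = 43.72 km/s.
(c) ΔV_total = ΔV₁ + ΔV₂ ≈ 1.045e+05 m/s = 104.5 km/s.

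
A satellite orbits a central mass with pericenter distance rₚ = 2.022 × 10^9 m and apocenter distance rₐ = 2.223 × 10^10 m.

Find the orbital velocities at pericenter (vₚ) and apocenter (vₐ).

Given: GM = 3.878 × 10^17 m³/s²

Use the vis-viva equation v² = GM(2/r − 1/a) with a = (rₚ + rₐ)/2 = (2.022e+09 + 2.223e+10)/2 = 1.2126e+10 m.
vₚ = √(GM · (2/rₚ − 1/a)) = √(3.878e+17 · (2/2.022e+09 − 1/1.2126e+10)) m/s ≈ 1.875e+04 m/s = 18.75 km/s.
vₐ = √(GM · (2/rₐ − 1/a)) = √(3.878e+17 · (2/2.223e+10 − 1/1.2126e+10)) m/s ≈ 1706 m/s = 1.706 km/s.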